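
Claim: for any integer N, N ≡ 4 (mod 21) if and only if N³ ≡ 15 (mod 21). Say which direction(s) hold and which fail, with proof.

Forward direction. This fails: take N = 4. Then 4 ≡ 4 (mod 21), but 4³ = 64 ≡ 1 (mod 21), not 15.

Converse. This fails: take N = 9. Then 9³ = 729 ≡ 15 (mod 21), yet 9 ≡ 9 (mod 21), not 4.

Both directions fail.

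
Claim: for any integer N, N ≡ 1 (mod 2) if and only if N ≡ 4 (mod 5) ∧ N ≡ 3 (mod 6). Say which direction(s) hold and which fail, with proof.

Not equivalent: only (⇐) holds.

(⇐) If N ≡ 4 (mod 5) and N ≡ 3 (mod 6), then by the Chinese remainder theorem N ≡ 9 (mod 30). Since 9 ≡ 1 (mod 2) and 2 ∣ 30, we get N ≡ 1 (mod 2).

(⇒) This fails: N = 1 gives 1 ≡ 1 (mod 2) but 1 ≡ 1 (mod 5), so the conjunction on the right does not hold.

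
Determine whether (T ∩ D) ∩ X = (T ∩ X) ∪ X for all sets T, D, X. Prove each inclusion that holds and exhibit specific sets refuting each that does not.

The sets are not equal: only the forward inclusion holds.

(⊆) Let x ∈ (T ∩ D) ∩ X. Then x ∈ T ∩ D ∩ X, from which x ∈ (T ∩ X) ∪ X.

(⊇) This inclusion fails. Take T = ∅, D = ∅, X = {1}; then 1 ∈ (T ∩ X) ∪ X but 1 ∉ (T ∩ D) ∩ X.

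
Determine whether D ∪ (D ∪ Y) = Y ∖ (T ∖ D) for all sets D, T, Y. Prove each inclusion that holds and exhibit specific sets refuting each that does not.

Only the reverse inclusion holds.

(⟸) Let x ∈ Y ∖ (T ∖ D). Then either x ∈ Y and x ∉ D, T; or x ∈ D ∩ Y and x ∉ T; or x ∈ D ∩ T ∩ Y. In each case x ∈ D ∪ (D ∪ Y), so Y ∖ (T ∖ D) ⊆ D ∪ (D ∪ Y).

(⟹) This inclusion fails. Take D = {1}, T = ∅, Y = ∅; then 1 ∈ D ∪ (D ∪ Y) but 1 ∉ Y ∖ (T ∖ D).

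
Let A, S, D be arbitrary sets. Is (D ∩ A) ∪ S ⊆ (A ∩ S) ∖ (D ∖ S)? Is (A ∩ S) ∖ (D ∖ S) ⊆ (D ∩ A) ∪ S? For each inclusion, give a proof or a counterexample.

(⊆) fails; (⊇) holds.

Forward inclusion. This inclusion fails. Take A = ∅, S = {1}, D = ∅; then 1 ∈ (D ∩ A) ∪ S but 1 ∉ (A ∩ S) ∖ (D ∖ S).

Reverse inclusion. Let x ∈ (A ∩ S) ∖ (D ∖ S). Then either x ∈ A ∩ S and x ∉ D; or x ∈ A ∩ S ∩ D. In each case x ∈ (D ∩ A) ∪ S, so (A ∩ S) ∖ (D ∖ S) ⊆ (D ∩ A) ∪ S.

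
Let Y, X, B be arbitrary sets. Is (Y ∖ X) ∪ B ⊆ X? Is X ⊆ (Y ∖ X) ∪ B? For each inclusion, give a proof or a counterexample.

Forward inclusion. This inclusion fails. Take Y = {1}, X = ∅, B = ∅; then 1 ∈ (Y ∖ X) ∪ B but 1 ∉ X.

Reverse inclusion. This inclusion fails. Take Y = ∅, X = {1}, B = ∅; then 1 ∈ X but 1 ∉ (Y ∖ X) ∪ B.

Neither inclusion holds.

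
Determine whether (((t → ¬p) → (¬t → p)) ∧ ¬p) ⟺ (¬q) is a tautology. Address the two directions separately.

Forward direction. This fails. Under t = T, p = F, q = T, the left side is true but the right side is false.

Converse. This fails. Under t = F, p = F, q = F, the left side is false but the right side is true.

(⇒) fails and (⇐) fails.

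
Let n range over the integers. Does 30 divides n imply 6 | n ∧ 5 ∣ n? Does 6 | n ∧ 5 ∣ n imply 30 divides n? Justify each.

The biconditional holds.

Forward direction. If 30 ∣ n, write n = 30q. Since 30 = 5·6, n = 6·(5q), so 6 ∣ n; and since 30 = 6·5, n = 5·(6q), so 5 ∣ n.

Converse. Suppose 6 ∣ n and 5 ∣ n. Any common multiple of 6 and 5 is a multiple of their lcm; here gcd(6, 5) = 1, so lcm(6, 5) = 6·5 = 30, so 30 ∣ n.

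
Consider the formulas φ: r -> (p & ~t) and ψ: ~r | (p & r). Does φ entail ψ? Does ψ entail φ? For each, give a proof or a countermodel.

Forward direction. Assume the antecedent. If p is true, ~r | (p & r) reduces to true regardless of the other variables. If p is false, the antecedent forces (p = F, t = F, r = F) or (p = F, t = T, r = F), and ~r | (p & r) holds there. Either way ~r | (p & r) holds.

Converse. This fails. Under p = T, t = T, r = T, the left side is false but the right side is true.

The forward direction holds; the converse fails.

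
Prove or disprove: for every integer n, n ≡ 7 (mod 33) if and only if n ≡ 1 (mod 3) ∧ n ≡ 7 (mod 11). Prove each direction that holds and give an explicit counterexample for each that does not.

(←) If n ≡ 1 (mod 3) and n ≡ 7 (mod 11), then by the Chinese remainder theorem n ≡ 7 (mod 33). This is exactly n ≡ 7 (mod 33).

(→) Suppose n ≡ 7 (mod 33); write n = 33j + 7. Since 3 ∣ 33, reducing mod 3 gives n ≡ 7 ≡ 1 (mod 3); since 11 ∣ 33, reducing mod 11 gives n ≡ 7 (mod 11).

Both directions hold; the statement is true.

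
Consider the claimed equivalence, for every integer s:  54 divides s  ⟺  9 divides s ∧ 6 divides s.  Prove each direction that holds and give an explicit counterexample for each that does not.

(⟹) If 54 ∣ s, write s = 54q. Since 54 = 6·9, s = 9·(6q), so 9 ∣ s; and since 54 = 9·6, s = 6·(9q), so 6 ∣ s.

(⟸) This fails: take s = 18. Both 9 ∣ 18 and 6 ∣ 18, yet 18 is not a multiple of 54 (since 18 = 0·54 + 18), so 54 ∤ 18.

(⇒) holds; (⇐) fails.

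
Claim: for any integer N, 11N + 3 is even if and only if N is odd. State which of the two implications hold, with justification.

Forward direction. Suppose 11N + 3 is even. Since 11 is odd, 11N and N have the same parity, so 11N + 3 ≡ N + 3 (mod 2). As 3 is odd, 11N + 3 is even exactly when N is odd. Thus N is odd.

Converse. Suppose N is odd; write N = 2j + 1. Then 11N + 3 = 11·(2j + 1) + 3 = 2·11j + 14, which is even.

Both directions hold.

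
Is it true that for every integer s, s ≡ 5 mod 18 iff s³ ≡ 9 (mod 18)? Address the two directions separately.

(⟹) This fails: take s = 5. Then 5 ≡ 5 (mod 18), but 5³ = 125 ≡ 17 (mod 18), not 9.

(⟸) This fails: take s = 3. Then 3³ = 27 ≡ 9 (mod 18), yet 3 ≡ 3 (mod 18), not 5.

Neither implication holds.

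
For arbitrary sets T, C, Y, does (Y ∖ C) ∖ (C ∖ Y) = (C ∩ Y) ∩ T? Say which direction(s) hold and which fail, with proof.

(⊆) This inclusion fails. Take T = ∅, C = ∅, Y = {1}; then 1 ∈ (Y ∖ C) ∖ (C ∖ Y) but 1 ∉ (C ∩ Y) ∩ T.

(⊇) This inclusion fails. Take T = {1}, C = {1}, Y = {1}; then 1 ∈ (C ∩ Y) ∩ T but 1 ∉ (Y ∖ C) ∖ (C ∖ Y).

Both inclusions fail.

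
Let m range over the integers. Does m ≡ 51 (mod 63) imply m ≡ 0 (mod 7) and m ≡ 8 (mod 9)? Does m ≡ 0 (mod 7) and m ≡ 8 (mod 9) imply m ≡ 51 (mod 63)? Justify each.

Neither implication holds.

Forward direction. This fails: m = 51 gives 51 ≡ 51 (mod 63) but 51 ≡ 2 (mod 7), so the conjunction on the right does not hold.

Converse. This fails: m = 35 satisfies both congruences on the right (35 ≡ 0 mod 7 and 35 ≡ 8 mod 9) yet 35 ≡ 35 (mod 63), not 51.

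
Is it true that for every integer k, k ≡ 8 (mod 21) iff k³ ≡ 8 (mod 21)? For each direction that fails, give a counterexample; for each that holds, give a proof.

(⇐) This fails: take k = 2. Then 2³ = 8 ≡ 8 (mod 21), yet 2 ≡ 2 (mod 21), not 8.

(⇒) Suppose k ≡ 8 (mod 21). Write k = 21j + 8. Then (21j + 8)³ = 9261j³ + 10584j² + 4032j + 512 = 21(441j³ + 504j² + 192j + 24) + 8, so k³ ≡ 8 (mod 21).

The forward direction holds; the converse fails.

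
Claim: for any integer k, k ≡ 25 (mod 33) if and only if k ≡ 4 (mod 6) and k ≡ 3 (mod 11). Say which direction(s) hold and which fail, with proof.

[⇒] This fails: k = 25 gives 25 ≡ 25 (mod 33) but 25 ≡ 1 (mod 6), so the conjunction on the right does not hold.

[⇐] Conversely, if k ≡ 4 (mod 6) and k ≡ 3 (mod 11), then by the Chinese remainder theorem k ≡ 58 (mod 66). Since 58 ≡ 25 (mod 33) and 33 ∣ 66, we get k ≡ 25 (mod 33).

Not equivalent: only (⇐) holds.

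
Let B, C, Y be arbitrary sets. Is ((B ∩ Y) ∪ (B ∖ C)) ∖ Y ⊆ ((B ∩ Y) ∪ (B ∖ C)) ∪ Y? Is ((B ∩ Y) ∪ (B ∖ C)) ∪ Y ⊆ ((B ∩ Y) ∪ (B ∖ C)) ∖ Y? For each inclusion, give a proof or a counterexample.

(⟹) Let x ∈ ((B ∩ Y) ∪ (B ∖ C)) ∖ Y. Then x ∈ B and x ∉ C, Y, from which x ∈ ((B ∩ Y) ∪ (B ∖ C)) ∪ Y.

(⟸) This inclusion fails. Take B = ∅, C = ∅, Y = {1}; then 1 ∈ ((B ∩ Y) ∪ (B ∖ C)) ∪ Y but 1 ∉ ((B ∩ Y) ∪ (B ∖ C)) ∖ Y.

Only the forward inclusion holds.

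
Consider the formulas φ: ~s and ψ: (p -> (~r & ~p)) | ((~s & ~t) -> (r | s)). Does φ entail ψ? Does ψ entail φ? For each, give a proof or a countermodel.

(⇒) This fails. Under r = F, s = F, t = F, p = T, the left side is true but the right side is false.

(⇐) This fails. Under r = F, s = T, t = F, p = F, the left side is false but the right side is true.

(⇒) fails and (⇐) fails.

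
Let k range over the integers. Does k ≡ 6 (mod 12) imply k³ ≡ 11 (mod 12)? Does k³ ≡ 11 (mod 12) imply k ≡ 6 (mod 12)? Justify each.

(→) This fails: take k = 6. Then 6 ≡ 6 (mod 12), but 6³ = 216 ≡ 0 (mod 12), not 11.

(←) This fails: take k = 11. Then 11³ = 1331 ≡ 11 (mod 12), yet 11 ≡ 11 (mod 12), not 6.

Neither implication holds.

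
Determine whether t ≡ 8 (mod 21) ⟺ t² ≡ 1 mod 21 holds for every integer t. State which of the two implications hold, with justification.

[⇒] Suppose t ≡ 8 (mod 21). Write t = 21j + 8. Then (21j + 8)² = 441j² + 336j + 64 = 21(21j² + 16j + 3) + 1, so t² ≡ 1 (mod 21).

[⇐] This fails: take t = 1. Then 1² = 1 ≡ 1 (mod 21), yet 1 ≡ 1 (mod 21), not 8.

Not equivalent: only (⇒) holds.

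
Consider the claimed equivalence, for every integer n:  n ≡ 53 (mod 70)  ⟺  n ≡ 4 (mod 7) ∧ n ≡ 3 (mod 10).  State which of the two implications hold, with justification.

Forward direction. Suppose n ≡ 53 (mod 70); write n = 70j + 53. Since 7 ∣ 70, reducing mod 7 gives n ≡ 53 ≡ 4 (mod 7); since 10 ∣ 70, reducing mod 10 gives n ≡ 53 ≡ 3 (mod 10).

Converse. If n ≡ 4 (mod 7) and n ≡ 3 (mod 10), then by the Chinese remainder theorem n ≡ 53 (mod 70). This is exactly n ≡ 53 (mod 70).

Both implications hold.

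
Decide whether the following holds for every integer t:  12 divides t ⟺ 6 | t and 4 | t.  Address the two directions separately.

Forward direction. If 12 ∣ t, write t = 12q. Since 12 = 2·6, t = 6·(2q), so 6 ∣ t; and since 12 = 3·4, t = 4·(3q), so 4 ∣ t.

Converse. Suppose 6 ∣ t and 4 ∣ t. Any common multiple of 6 and 4 is a multiple of their lcm; here lcm(6, 4) = 6·4/gcd(6, 4) = 24/2 = 12, so 12 ∣ t.

Both implications hold.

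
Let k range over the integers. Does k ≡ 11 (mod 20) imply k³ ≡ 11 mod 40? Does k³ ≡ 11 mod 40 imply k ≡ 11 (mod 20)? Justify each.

Only the converse holds.

(⇒) This fails: take k = 31. Then 31 ≡ 11 (mod 20), but 31³ = 29791 ≡ 31 (mod 40), not 11.

(⇐) Conversely, the residues r modulo 40 with r³ ≡ 11 (mod 40) are exactly {11}, and each is ≡ 11 (mod 20).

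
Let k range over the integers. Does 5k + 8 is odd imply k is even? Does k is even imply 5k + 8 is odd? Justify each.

(⇒) fails and (⇐) fails.

(→) This fails: k = 1 gives 5k + 8 = 13, which is odd, but 1 is odd, not even.

(←) This also fails: k = 6 is even, but 5k + 8 = 38 is even, not odd.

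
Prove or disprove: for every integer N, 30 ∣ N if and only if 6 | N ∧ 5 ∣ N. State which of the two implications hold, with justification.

(→) If 30 ∣ N, write N = 30q. Since 30 = 5·6, N = 6·(5q), so 6 ∣ N; and since 30 = 6·5, N = 5·(6q), so 5 ∣ N.

(←) Suppose 6 ∣ N and 5 ∣ N. Any common multiple of 6 and 5 is a multiple of their lcm; here gcd(6, 5) = 1, so lcm(6, 5) = 6·5 = 30, so 30 ∣ N.

Both directions hold.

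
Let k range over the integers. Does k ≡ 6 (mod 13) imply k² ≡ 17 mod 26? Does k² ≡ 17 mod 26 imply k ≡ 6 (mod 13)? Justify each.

Both directions fail.

(⇒) This fails: take k = 6. Then 6 ≡ 6 (mod 13), but 6² = 36 ≡ 10 (mod 26), not 17.

(⇐) This fails: take k = 11. Then 11² = 121 ≡ 17 (mod 26), yet 11 ≡ 11 (mod 13), not 6.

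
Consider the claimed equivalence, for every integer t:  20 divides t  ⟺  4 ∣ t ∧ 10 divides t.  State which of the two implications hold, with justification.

Both implications hold.

(⟹) If 20 ∣ t, write t = 20q. Since 20 = 5·4, t = 4·(5q), so 4 ∣ t; and since 20 = 2·10, t = 10·(2q), so 10 ∣ t.

(⟸) Suppose 4 ∣ t and 10 ∣ t. Any common multiple of 4 and 10 is a multiple of their lcm; here lcm(4, 10) = 4·10/gcd(4, 10) = 40/2 = 20, so 20 ∣ t.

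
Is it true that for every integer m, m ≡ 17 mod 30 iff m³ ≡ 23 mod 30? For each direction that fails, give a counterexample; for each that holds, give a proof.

Both directions hold; the statement is true.

[⇐] Suppose m³ ≡ 23 (mod 30). The only residue r in {0, …, 29} with r³ ≡ 23 (mod 30) is r = 17, so m ≡ 17 (mod 30).

[⇒] Suppose m ≡ 17 mod 30. Write m = 30j + 17. Then (30j + 17)³ = 27000j³ + 45900j² + 26010j + 4913 = 30(900j³ + 1530j² + 867j + 163) + 23, so m³ ≡ 23 (mod 30).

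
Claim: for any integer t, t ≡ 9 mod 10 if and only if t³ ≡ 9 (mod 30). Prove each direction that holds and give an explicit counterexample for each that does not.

The forward direction fails; the converse holds.

(→) This fails: take t = 19. Then 19 ≡ 9 (mod 10), but 19³ = 6859 ≡ 19 (mod 30), not 9.

(←) Conversely, the residues r modulo 30 with r³ ≡ 9 (mod 30) are exactly {9}, and each is ≡ 9 (mod 10).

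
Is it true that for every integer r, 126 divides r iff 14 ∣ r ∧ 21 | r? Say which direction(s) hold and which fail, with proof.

(⇒) holds; (⇐) fails.

[⇒] If 126 ∣ r, write r = 126q. Since 126 = 9·14, r = 14·(9q), so 14 ∣ r; and since 126 = 6·21, r = 21·(6q), so 21 ∣ r.

[⇐] This fails: take r = 42. Both 14 ∣ 42 and 21 ∣ 42, yet 42 is not a multiple of 126 (since 42 = 0·126 + 42), so 126 ∤ 42.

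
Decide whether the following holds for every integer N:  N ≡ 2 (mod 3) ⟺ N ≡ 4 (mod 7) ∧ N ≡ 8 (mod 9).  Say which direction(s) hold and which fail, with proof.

Only the converse holds.

(→) This fails: N = 2 gives 2 ≡ 2 (mod 3) but 2 ≡ 2 (mod 7), so the conjunction on the right does not hold.

(←) Conversely, if N ≡ 4 (mod 7) and N ≡ 8 (mod 9), then by the Chinese remainder theorem N ≡ 53 (mod 63). Since 53 ≡ 2 (mod 3) and 3 ∣ 63, we get N ≡ 2 (mod 3).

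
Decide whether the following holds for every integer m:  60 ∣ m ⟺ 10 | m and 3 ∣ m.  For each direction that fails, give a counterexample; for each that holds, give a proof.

(⟹) If 60 ∣ m, write m = 60q. Since 60 = 6·10, m = 10·(6q), so 10 ∣ m; and since 60 = 20·3, m = 3·(20q), so 3 ∣ m.

(⟸) This fails: take m = 30. Both 10 ∣ 30 and 3 ∣ 30, yet 30 is not a multiple of 60 (since 30 = 0·60 + 30), so 60 ∤ 30.

Not equivalent: only (⇒) holds.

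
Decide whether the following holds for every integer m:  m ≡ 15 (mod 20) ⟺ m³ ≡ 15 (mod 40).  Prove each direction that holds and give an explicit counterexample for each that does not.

(→) This fails: take m = 35. Then 35 ≡ 15 (mod 20), but 35³ = 42875 ≡ 35 (mod 40), not 15.

(←) Conversely, the residues r modulo 40 with r³ ≡ 15 (mod 40) are exactly {15}, and each is ≡ 15 (mod 20).

Only the converse holds.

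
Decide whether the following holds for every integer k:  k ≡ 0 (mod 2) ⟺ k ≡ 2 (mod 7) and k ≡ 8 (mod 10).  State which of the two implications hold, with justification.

[⇒] This fails: k = 0 gives 0 ≡ 0 (mod 2) but 0 ≡ 0 (mod 7), so the conjunction on the right does not hold.

[⇐] Conversely, if k ≡ 2 (mod 7) and k ≡ 8 (mod 10), then by the Chinese remainder theorem k ≡ 58 (mod 70). Since 58 ≡ 0 (mod 2) and 2 ∣ 70, we get k ≡ 0 (mod 2).

Only the reverse direction holds.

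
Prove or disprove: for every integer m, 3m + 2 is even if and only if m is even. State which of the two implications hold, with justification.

[⇒] Suppose 3m + 2 is even. Since 3 is odd, 3m and m have the same parity, so 3m + 2 ≡ m + 2 (mod 2). As 2 is even, 3m + 2 is even exactly when m is even. Thus m is even.

[⇐] Conversely, suppose m is even; write m = 2j. Then 3m + 2 = 3·(2j) + 2 = 2·3j + 2, which is even.

Both implications hold.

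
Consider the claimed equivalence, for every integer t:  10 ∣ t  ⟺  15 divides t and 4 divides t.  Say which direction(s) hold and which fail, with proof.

(⟹) This fails: take t = 10. Certainly 10 ∣ 10, but 15 ∤ 10.

(⟸) Suppose 15 ∣ t and 4 ∣ t. Any common multiple of 15 and 4 is a multiple of their lcm; here gcd(15, 4) = 1, so lcm(15, 4) = 15·4 = 60, so 60 ∣ t. Since 10 ∣ 60, it follows that 10 ∣ t.

Not equivalent: only (⇐) holds.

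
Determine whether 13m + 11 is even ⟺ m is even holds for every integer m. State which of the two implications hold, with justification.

(→) This fails: m = 3 gives 13m + 11 = 50, which is even, but 3 is odd, not even.

(←) This also fails: m = 6 is even, but 13m + 11 = 89 is odd, not even.

Neither direction holds.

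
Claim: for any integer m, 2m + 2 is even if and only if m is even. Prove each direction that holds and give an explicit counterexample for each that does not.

Forward direction. This fails: take m = 3. Then 2m + 2 = 8, which is even, yet m = 3 is odd, not even.

Converse. Suppose m is even. Since 2 is even, 2m is even for every m, so 2m + 2 has the same parity as 2, which is even. Hence 2m + 2 is even.

Only the reverse direction holds.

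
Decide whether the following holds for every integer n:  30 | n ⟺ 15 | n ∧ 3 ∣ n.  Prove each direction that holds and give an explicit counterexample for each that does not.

[⇒] If 30 ∣ n, write n = 30q. Since 30 = 2·15, n = 15·(2q), so 15 ∣ n; and since 30 = 10·3, n = 3·(10q), so 3 ∣ n.

[⇐] This fails: take n = 15. Both 15 ∣ 15 and 3 ∣ 15, yet 15 is not a multiple of 30 (since 15 = 0·30 + 15), so 30 ∤ 15.

Only the forward direction holds.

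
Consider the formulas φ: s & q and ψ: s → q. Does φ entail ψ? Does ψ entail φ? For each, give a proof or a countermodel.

(→) Assume the antecedent. If q is true, s → q reduces to true regardless of the other variables. If q is false, the antecedent cannot hold. Either way s → q holds.

(←) This fails. Under q = F, s = F, the left side is false but the right side is true.

(⇒) holds; (⇐) fails.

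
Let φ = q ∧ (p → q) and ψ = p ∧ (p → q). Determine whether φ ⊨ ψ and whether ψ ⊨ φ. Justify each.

(⟹) This fails. Under p = F, q = T, the left side is true but the right side is false.

(⟸) Assume the antecedent. If p is true, the antecedent forces (p = T, q = T), and q ∧ (p → q) holds there. If p is false, the antecedent cannot hold. Either way q ∧ (p → q) holds.

Only the converse holds.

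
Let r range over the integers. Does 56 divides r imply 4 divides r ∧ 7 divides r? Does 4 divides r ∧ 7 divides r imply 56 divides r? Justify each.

Only the forward direction holds.

(⟹) If 56 ∣ r, write r = 56q. Since 56 = 14·4, r = 4·(14q), so 4 ∣ r; and since 56 = 8·7, r = 7·(8q), so 7 ∣ r.

(⟸) This fails: take r = 28. Both 4 ∣ 28 and 7 ∣ 28, yet 28 is not a multiple of 56 (since 28 = 0·56 + 28), so 56 ∤ 28.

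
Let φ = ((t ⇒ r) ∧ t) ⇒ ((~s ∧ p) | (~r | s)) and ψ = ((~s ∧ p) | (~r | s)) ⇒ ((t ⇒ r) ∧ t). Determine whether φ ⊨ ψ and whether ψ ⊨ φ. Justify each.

Neither implication holds.

(⟹) This fails. Under s = F, r = F, p = F, t = F, the left side is true but the right side is false.

(⟸) This fails. Under s = F, r = T, p = F, t = T, the left side is false but the right side is true.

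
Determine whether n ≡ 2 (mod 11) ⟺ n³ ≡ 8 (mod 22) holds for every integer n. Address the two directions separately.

Only the converse holds.

(→) This fails: take n = 13. Then 13 ≡ 2 (mod 11), but 13³ = 2197 ≡ 19 (mod 22), not 8.

(←) Conversely, the residues r modulo 22 with r³ ≡ 8 (mod 22) are exactly {2}, and each is ≡ 2 (mod 11).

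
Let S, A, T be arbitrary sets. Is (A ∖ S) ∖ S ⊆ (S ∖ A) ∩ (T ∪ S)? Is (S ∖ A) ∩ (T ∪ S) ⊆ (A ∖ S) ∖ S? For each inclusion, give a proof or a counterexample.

Both inclusions fail.

Forward inclusion. This inclusion fails. Take S = ∅, A = {1}, T = ∅; then 1 ∈ (A ∖ S) ∖ S but 1 ∉ (S ∖ A) ∩ (T ∪ S).

Reverse inclusion. This inclusion fails. Take S = {1}, A = ∅, T = ∅; then 1 ∈ (S ∖ A) ∩ (T ∪ S) but 1 ∉ (A ∖ S) ∖ S.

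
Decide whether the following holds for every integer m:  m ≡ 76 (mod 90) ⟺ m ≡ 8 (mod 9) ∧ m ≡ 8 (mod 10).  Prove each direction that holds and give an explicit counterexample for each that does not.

(→) This fails: m = 76 gives 76 ≡ 76 (mod 90) but 76 ≡ 4 (mod 9), so the conjunction on the right does not hold.

(←) This fails: m = 8 satisfies both congruences on the right (8 ≡ 8 mod 9 and 8 ≡ 8 mod 10) yet 8 ≡ 8 (mod 90), not 76.

Neither direction holds.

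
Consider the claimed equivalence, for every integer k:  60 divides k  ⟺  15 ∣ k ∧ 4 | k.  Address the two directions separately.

[⇒] If 60 ∣ k, write k = 60q. Since 60 = 4·15, k = 15·(4q), so 15 ∣ k; and since 60 = 15·4, k = 4·(15q), so 4 ∣ k.

[⇐] Suppose 15 ∣ k and 4 ∣ k. Any common multiple of 15 and 4 is a multiple of their lcm; here gcd(15, 4) = 1, so lcm(15, 4) = 15·4 = 60, so 60 ∣ k.

The biconditional holds.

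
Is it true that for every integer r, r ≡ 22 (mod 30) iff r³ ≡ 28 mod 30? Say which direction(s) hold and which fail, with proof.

(⟹) Suppose r ≡ 22 (mod 30). Write r = 30j + 22. Then (30j + 22)³ = 27000j³ + 59400j² + 43560j + 10648 = 30(900j³ + 1980j² + 1452j + 354) + 28, so r³ ≡ 28 (mod 30).

(⟸) Conversely, suppose r³ ≡ 28 (mod 30). The only residue r in {0, …, 29} with r³ ≡ 28 (mod 30) is r = 22, so r ≡ 22 (mod 30).

Both implications hold.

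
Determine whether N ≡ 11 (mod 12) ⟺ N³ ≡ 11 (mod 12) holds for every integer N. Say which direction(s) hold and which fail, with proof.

(⇒) Suppose N ≡ 11 (mod 12). Write N = 12j + 11. Then (12j + 11)³ = 1728j³ + 4752j² + 4356j + 1331 = 12(144j³ + 396j² + 363j + 110) + 11, so N³ ≡ 11 (mod 12).

(⇐) Conversely, suppose N³ ≡ 11 (mod 12). The only residue r in {0, …, 11} with r³ ≡ 11 (mod 12) is r = 11, so N ≡ 11 (mod 12).

Both implications hold.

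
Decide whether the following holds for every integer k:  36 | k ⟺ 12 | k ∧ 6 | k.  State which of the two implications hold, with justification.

(⇒) holds; (⇐) fails.

[⇒] If 36 ∣ k, write k = 36q. Since 36 = 3·12, k = 12·(3q), so 12 ∣ k; and since 36 = 6·6, k = 6·(6q), so 6 ∣ k.

[⇐] This fails: take k = 12. Both 12 ∣ 12 and 6 ∣ 12, yet 12 is not a multiple of 36 (since 12 = 0·36 + 12), so 36 ∤ 12.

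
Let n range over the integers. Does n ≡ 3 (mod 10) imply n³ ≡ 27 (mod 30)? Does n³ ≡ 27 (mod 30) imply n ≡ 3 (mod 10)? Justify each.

(⟹) This fails: take n = 13. Then 13 ≡ 3 (mod 10), but 13³ = 2197 ≡ 7 (mod 30), not 27.

(⟸) Conversely, the residues r modulo 30 with r³ ≡ 27 (mod 30) are exactly {3}, and each is ≡ 3 (mod 10).

The forward direction fails; the converse holds.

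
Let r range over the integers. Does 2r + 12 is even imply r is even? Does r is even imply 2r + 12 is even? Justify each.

Only the converse holds.

(⟹) This fails: take r = 3. Then 2r + 12 = 18, which is even, yet r = 3 is odd, not even.

(⟸) Suppose r is even. Since 2 is even, 2r is even for every r, so 2r + 12 has the same parity as 12, which is even. Hence 2r + 12 is even.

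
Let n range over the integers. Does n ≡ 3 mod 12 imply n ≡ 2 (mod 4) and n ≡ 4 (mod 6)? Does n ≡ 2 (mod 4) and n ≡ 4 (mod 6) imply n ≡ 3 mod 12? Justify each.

Forward direction. This fails: n = 3 gives 3 ≡ 3 (mod 12) but 3 ≡ 3 (mod 4), so the conjunction on the right does not hold.

Converse. This fails: n = 10 satisfies both congruences on the right (10 ≡ 2 mod 4 and 10 ≡ 4 mod 6) yet 10 ≡ 10 (mod 12), not 3.

Both directions fail.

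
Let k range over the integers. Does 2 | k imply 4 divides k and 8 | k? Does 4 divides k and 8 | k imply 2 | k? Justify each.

The forward direction fails; the converse holds.

(⇒) This fails: take k = 2. Certainly 2 ∣ 2, but 4 ∤ 2.

(⇐) Suppose 4 ∣ k and 8 ∣ k. Any common multiple of 4 and 8 is a multiple of their lcm; here lcm(4, 8) = 4·8/gcd(4, 8) = 32/4 = 8, so 8 ∣ k. Since 2 ∣ 8, it follows that 2 ∣ k.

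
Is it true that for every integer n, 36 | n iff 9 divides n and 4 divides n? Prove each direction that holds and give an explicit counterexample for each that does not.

(⟹) If 36 ∣ n, write n = 36q. Since 36 = 4·9, n = 9·(4q), so 9 ∣ n; and since 36 = 9·4, n = 4·(9q), so 4 ∣ n.

(⟸) Suppose 9 ∣ n and 4 ∣ n. Any common multiple of 9 and 4 is a multiple of their lcm; here gcd(9, 4) = 1, so lcm(9, 4) = 9·4 = 36, so 36 ∣ n.

Both directions hold.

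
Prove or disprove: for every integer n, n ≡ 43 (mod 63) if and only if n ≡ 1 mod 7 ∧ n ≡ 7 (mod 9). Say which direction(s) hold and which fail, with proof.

Forward direction. Suppose n ≡ 43 (mod 63); write n = 63j + 43. Since 7 ∣ 63, reducing mod 7 gives n ≡ 43 ≡ 1 (mod 7); since 9 ∣ 63, reducing mod 9 gives n ≡ 43 ≡ 7 (mod 9).

Converse. If n ≡ 1 (mod 7) and n ≡ 7 (mod 9), then by the Chinese remainder theorem n ≡ 43 (mod 63). This is exactly n ≡ 43 (mod 63).

Both directions hold.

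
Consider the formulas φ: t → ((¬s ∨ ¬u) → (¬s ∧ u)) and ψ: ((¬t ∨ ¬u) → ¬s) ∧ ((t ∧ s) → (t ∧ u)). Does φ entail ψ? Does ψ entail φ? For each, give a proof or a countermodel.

Neither implication holds.

[⇒] This fails. Under t = F, s = T, u = F, the left side is true but the right side is false.

[⇐] This fails. Under t = T, s = F, u = F, the left side is false but the right side is true.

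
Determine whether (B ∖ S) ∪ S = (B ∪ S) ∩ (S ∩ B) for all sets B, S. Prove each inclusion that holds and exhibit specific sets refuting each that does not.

(⊆) fails; (⊇) holds.

(⊆) This inclusion fails. Take B = {1}, S = ∅; then 1 ∈ (B ∖ S) ∪ S but 1 ∉ (B ∪ S) ∩ (S ∩ B).

(⊇) Let x ∈ (B ∪ S) ∩ (S ∩ B). Then x ∈ B ∩ S, from which x ∈ (B ∖ S) ∪ S.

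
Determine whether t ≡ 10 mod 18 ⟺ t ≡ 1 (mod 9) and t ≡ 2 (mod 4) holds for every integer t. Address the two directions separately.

[⇒] This fails: t = 28 gives 28 ≡ 10 (mod 18) but 28 ≡ 0 (mod 4), so the conjunction on the right does not hold.

[⇐] Conversely, if t ≡ 1 (mod 9) and t ≡ 2 (mod 4), then by the Chinese remainder theorem t ≡ 10 (mod 36). Since 10 ≡ 10 (mod 18) and 18 ∣ 36, we get t ≡ 10 (mod 18).

Only the converse holds.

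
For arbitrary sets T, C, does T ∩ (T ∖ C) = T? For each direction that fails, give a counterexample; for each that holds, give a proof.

The sets are not equal: only the forward inclusion holds.

(⊆) Let x ∈ T ∩ (T ∖ C). Then x ∈ T and x ∉ C, from which x ∈ T.

(⊇) This inclusion fails. Take T = {1}, C = {1}; then 1 ∈ T but 1 ∉ T ∩ (T ∖ C).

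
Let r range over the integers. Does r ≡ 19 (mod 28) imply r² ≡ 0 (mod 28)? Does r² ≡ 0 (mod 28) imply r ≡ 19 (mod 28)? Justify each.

(→) This fails: take r = 19. Then 19 ≡ 19 (mod 28), but 19² = 361 ≡ 25 (mod 28), not 0.

(←) This fails: take r = 0. Then 0² = 0 ≡ 0 (mod 28), yet 0 ≡ 0 (mod 28), not 19.

Both directions fail.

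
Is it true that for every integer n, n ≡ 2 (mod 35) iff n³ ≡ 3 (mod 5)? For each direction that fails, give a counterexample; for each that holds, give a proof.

Not equivalent: only (⇒) holds.

(⟸) This fails: take n = 7. Then 7³ = 343 ≡ 3 (mod 5), yet 7 ≡ 7 (mod 35), not 2.

(⟹) Suppose n ≡ 2 (mod 35). Then n³ ≡ 2³ = 8 (mod 35), and since 5 ∣ 35, also n³ ≡ 3 (mod 5).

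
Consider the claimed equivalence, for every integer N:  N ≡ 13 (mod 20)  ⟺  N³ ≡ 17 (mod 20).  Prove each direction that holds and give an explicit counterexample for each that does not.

[⇒] Suppose N ≡ 13 (mod 20). Write N = 20j + 13. Then (20j + 13)³ = 8000j³ + 15600j² + 10140j + 2197 = 20(400j³ + 780j² + 507j + 109) + 17, so N³ ≡ 17 (mod 20).

[⇐] Conversely, suppose N³ ≡ 17 (mod 20). The only residue r in {0, …, 19} with r³ ≡ 17 (mod 20) is r = 13, so N ≡ 13 (mod 20).

Both implications hold.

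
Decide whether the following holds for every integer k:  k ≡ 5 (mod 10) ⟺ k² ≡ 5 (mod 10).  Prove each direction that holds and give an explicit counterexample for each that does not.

Both directions hold; the statement is true.

[⇐] For the converse, argue contrapositively. If k ≢ 5 (mod 10), then k is congruent to one of 0, 1, 2, 3, 4, 6, 7, 8, 9 modulo 10, and these give k² ≡ 0, 1, 4, 9, 6, 6, 9, 4, 1 respectively — never 5.

[⇒] Suppose k ≡ 5 (mod 10). Write k = 10j + 5. Then (10j + 5)² = 100j² + 100j + 25 = 10(10j² + 10j + 2) + 5, so k² ≡ 5 (mod 10).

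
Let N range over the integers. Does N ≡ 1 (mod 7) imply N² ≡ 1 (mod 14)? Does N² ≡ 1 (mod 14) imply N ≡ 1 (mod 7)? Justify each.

(⇒) This fails: take N = 8. Then 8 ≡ 1 (mod 7), but 8² = 64 ≡ 8 (mod 14), not 1.

(⇐) This fails: take N = 13. Then 13² = 169 ≡ 1 (mod 14), yet 13 ≡ 6 (mod 7), not 1.

(⇒) fails and (⇐) fails.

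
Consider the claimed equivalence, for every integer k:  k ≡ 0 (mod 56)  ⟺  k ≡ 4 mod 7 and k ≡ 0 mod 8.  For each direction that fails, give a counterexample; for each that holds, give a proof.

(⇒) fails and (⇐) fails.

[⇒] This fails: k = 0 gives 0 ≡ 0 (mod 56) but 0 ≡ 0 (mod 7), so the conjunction on the right does not hold.

[⇐] This fails: k = 32 satisfies both congruences on the right (32 ≡ 4 mod 7 and 32 ≡ 0 mod 8) yet 32 ≡ 32 (mod 56), not 0.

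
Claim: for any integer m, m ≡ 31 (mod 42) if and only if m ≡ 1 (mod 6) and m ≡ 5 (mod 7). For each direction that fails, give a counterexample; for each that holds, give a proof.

[⇒] This fails: m = 31 gives 31 ≡ 31 (mod 42) but 31 ≡ 3 (mod 7), so the conjunction on the right does not hold.

[⇐] This fails: m = 19 satisfies both congruences on the right (19 ≡ 1 mod 6 and 19 ≡ 5 mod 7) yet 19 ≡ 19 (mod 42), not 31.

Both directions fail.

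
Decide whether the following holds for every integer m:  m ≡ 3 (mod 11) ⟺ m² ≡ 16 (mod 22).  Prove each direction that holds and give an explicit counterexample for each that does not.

Both directions fail.

Forward direction. This fails: take m = 3. Then 3 ≡ 3 (mod 11), but 3² = 9 ≡ 9 (mod 22), not 16.

Converse. This fails: take m = 4. Then 4² = 16 ≡ 16 (mod 22), yet 4 ≡ 4 (mod 11), not 3.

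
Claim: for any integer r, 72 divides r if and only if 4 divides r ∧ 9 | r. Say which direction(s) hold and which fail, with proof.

The forward direction holds; the converse fails.

(⟹) If 72 ∣ r, write r = 72q. Since 72 = 18·4, r = 4·(18q), so 4 ∣ r; and since 72 = 8·9, r = 9·(8q), so 9 ∣ r.

(⟸) This fails: take r = 36. Both 4 ∣ 36 and 9 ∣ 36, yet 36 is not a multiple of 72 (since 36 = 0·72 + 36), so 72 ∤ 36.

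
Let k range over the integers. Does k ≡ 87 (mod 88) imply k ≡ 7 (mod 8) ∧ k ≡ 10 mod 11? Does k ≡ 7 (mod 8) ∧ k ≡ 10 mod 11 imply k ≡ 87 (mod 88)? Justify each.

Both directions hold.

(→) Suppose k ≡ 87 (mod 88); write k = 88j + 87. Since 8 ∣ 88, reducing mod 8 gives k ≡ 87 ≡ 7 (mod 8); since 11 ∣ 88, reducing mod 11 gives k ≡ 87 ≡ 10 (mod 11).

(←) Conversely, if k ≡ 7 (mod 8) and k ≡ 10 (mod 11), then by the Chinese remainder theorem k ≡ 87 (mod 88). This is exactly k ≡ 87 (mod 88).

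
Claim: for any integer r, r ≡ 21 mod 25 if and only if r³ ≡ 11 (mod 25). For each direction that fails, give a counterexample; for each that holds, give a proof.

Equivalent; both directions hold.

(⇒) Suppose r ≡ 21 mod 25. Write r = 25j + 21. Then (25j + 21)³ = 15625j³ + 39375j² + 33075j + 9261 = 25(625j³ + 1575j² + 1323j + 370) + 11, so r³ ≡ 11 (mod 25).

(⇐) Conversely, suppose r³ ≡ 11 (mod 25). The only residue r in {0, …, 24} with r³ ≡ 11 (mod 25) is r = 21, so r ≡ 21 (mod 25).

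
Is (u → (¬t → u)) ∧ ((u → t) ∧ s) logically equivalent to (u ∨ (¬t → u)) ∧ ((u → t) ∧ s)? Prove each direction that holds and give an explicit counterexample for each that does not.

Only the reverse direction holds.

[⇒] This fails. Under s = T, t = F, u = F, the left side is true but the right side is false.

[⇐] Assume the antecedent. If s is true, the antecedent forces (s = T, t = T, u = F) or (s = T, t = T, u = T), and (u → (¬t → u)) ∧ ((u → t) ∧ s) holds there. If s is false, the antecedent cannot hold. Either way (u → (¬t → u)) ∧ ((u → t) ∧ s) holds.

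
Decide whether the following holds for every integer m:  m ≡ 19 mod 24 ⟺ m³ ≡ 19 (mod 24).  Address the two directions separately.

Both implications hold.

(←) Suppose m³ ≡ 19 (mod 24). The only residue r in {0, …, 23} with r³ ≡ 19 (mod 24) is r = 19, so m ≡ 19 (mod 24).

(→) Suppose m ≡ 19 mod 24. Write m = 24j + 19. Then (24j + 19)³ = 13824j³ + 32832j² + 25992j + 6859 = 24(576j³ + 1368j² + 1083j + 285) + 19, so m³ ≡ 19 (mod 24).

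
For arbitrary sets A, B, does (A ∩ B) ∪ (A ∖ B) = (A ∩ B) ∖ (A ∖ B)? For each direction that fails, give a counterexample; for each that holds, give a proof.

Forward inclusion. This inclusion fails. Take A = {1}, B = ∅; then 1 ∈ (A ∩ B) ∪ (A ∖ B) but 1 ∉ (A ∩ B) ∖ (A ∖ B).

Reverse inclusion. Let x ∈ (A ∩ B) ∖ (A ∖ B). Then x ∈ A ∩ B, from which x ∈ (A ∩ B) ∪ (A ∖ B).

(⊆) fails; (⊇) holds.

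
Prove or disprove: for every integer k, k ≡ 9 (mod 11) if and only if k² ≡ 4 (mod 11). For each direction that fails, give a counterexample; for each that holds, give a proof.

Only the forward direction holds.

[⇒] Suppose k ≡ 9 (mod 11). Write k = 11j + 9. Then (11j + 9)² = 121j² + 198j + 81 = 11(11j² + 18j + 7) + 4, so k² ≡ 4 (mod 11).

[⇐] This fails: take k = 2. Then 2² = 4 ≡ 4 (mod 11), yet 2 ≡ 2 (mod 11), not 9.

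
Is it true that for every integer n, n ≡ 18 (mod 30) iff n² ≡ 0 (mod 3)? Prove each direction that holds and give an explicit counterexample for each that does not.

(⇒) Suppose n ≡ 18 (mod 30). Then n² ≡ 18² = 324 (mod 30), and since 3 ∣ 30, also n² ≡ 0 (mod 3).

(⇐) This fails: take n = 0. Then 0² = 0 ≡ 0 (mod 3), yet 0 ≡ 0 (mod 30), not 18.

Not equivalent: only (⇒) holds.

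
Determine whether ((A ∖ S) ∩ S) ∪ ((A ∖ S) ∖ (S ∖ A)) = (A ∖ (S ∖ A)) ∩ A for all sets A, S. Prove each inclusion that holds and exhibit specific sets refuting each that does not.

(⟹) Let x ∈ ((A ∖ S) ∩ S) ∪ ((A ∖ S) ∖ (S ∖ A)). Then x ∈ A and x ∉ S, from which x ∈ (A ∖ (S ∖ A)) ∩ A.

(⟸) This inclusion fails. Take A = {1}, S = {1}; then 1 ∈ (A ∖ (S ∖ A)) ∩ A but 1 ∉ ((A ∖ S) ∩ S) ∪ ((A ∖ S) ∖ (S ∖ A)).

Only the forward inclusion holds.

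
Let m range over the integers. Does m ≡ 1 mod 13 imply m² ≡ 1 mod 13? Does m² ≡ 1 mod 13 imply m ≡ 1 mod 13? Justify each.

(→) Suppose m ≡ 1 mod 13. Write m = 13j + 1. Then (13j + 1)² = 169j² + 26j + 1 = 13(13j² + 2j) + 1, so m² ≡ 1 (mod 13).

(←) This fails: take m = 12. Then 12² = 144 ≡ 1 (mod 13), yet 12 ≡ 12 (mod 13), not 1.

Only the forward direction holds.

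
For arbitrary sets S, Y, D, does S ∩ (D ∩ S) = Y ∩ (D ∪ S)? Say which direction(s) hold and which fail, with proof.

Forward inclusion. This inclusion fails. Take S = {1}, Y = ∅, D = {1}; then 1 ∈ S ∩ (D ∩ S) but 1 ∉ Y ∩ (D ∪ S).

Reverse inclusion. This inclusion fails. Take S = {1}, Y = {1}, D = ∅; then 1 ∈ Y ∩ (D ∪ S) but 1 ∉ S ∩ (D ∩ S).

(⊆) fails and (⊇) fails.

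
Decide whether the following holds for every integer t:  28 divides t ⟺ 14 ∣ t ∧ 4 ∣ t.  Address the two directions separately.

Forward direction. If 28 ∣ t, write t = 28q. Since 28 = 2·14, t = 14·(2q), so 14 ∣ t; and since 28 = 7·4, t = 4·(7q), so 4 ∣ t.

Converse. Suppose 14 ∣ t and 4 ∣ t. Any common multiple of 14 and 4 is a multiple of their lcm; here lcm(14, 4) = 14·4/gcd(14, 4) = 56/2 = 28, so 28 ∣ t.

Both implications hold.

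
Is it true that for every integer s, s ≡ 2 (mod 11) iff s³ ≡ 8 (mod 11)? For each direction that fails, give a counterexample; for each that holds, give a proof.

Equivalent; both directions hold.

(→) Suppose s ≡ 2 (mod 11). Write s = 11j + 2. Then (11j + 2)³ = 1331j³ + 726j² + 132j + 8 = 11(121j³ + 66j² + 12j) + 8, so s³ ≡ 8 (mod 11).

(←) Conversely, suppose s³ ≡ 8 (mod 11). The only residue r in {0, …, 10} with r³ ≡ 8 (mod 11) is r = 2, so s ≡ 2 (mod 11).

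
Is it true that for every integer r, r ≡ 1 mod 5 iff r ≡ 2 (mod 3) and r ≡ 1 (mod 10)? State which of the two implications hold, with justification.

Only the converse holds.

(⇐) If r ≡ 2 (mod 3) and r ≡ 1 (mod 10), then by the Chinese remainder theorem r ≡ 11 (mod 30). Since 11 ≡ 1 (mod 5) and 5 ∣ 30, we get r ≡ 1 (mod 5).

(⇒) This fails: r = 1 gives 1 ≡ 1 (mod 5) but 1 ≡ 1 (mod 3), so the conjunction on the right does not hold.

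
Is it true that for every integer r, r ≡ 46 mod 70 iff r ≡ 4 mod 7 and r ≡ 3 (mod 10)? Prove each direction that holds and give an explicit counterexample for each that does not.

Neither direction holds.

(⟹) This fails: r = 46 gives 46 ≡ 46 (mod 70) but 46 ≡ 6 (mod 10), so the conjunction on the right does not hold.

(⟸) This fails: r = 53 satisfies both congruences on the right (53 ≡ 4 mod 7 and 53 ≡ 3 mod 10) yet 53 ≡ 53 (mod 70), not 46.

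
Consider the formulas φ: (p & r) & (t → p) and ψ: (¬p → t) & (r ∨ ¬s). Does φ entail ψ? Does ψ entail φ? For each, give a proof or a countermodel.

Only the forward direction holds.

(⟹) Assume the antecedent. If s is true, the antecedent forces (s = T, t = F, r = T, p = T) or (s = T, t = T, r = T, p = T), and (¬p → t) & (r ∨ ¬s) holds there. If s is false, the antecedent forces (s = F, t = F, r = T, p = T) or (s = F, t = T, r = T, p = T), and (¬p → t) & (r ∨ ¬s) holds there. Either way (¬p → t) & (r ∨ ¬s) holds.

(⟸) This fails. Under s = F, t = T, r = F, p = F, the left side is false but the right side is true.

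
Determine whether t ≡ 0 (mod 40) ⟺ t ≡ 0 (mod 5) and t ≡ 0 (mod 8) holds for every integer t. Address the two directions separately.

(→) Suppose t ≡ 0 (mod 40); write t = 40j + 0. Since 5 ∣ 40, reducing mod 5 gives t ≡ 0 (mod 5); since 8 ∣ 40, reducing mod 8 gives t ≡ 0 (mod 8).

(←) Conversely, if t ≡ 0 (mod 5) and t ≡ 0 (mod 8), then by the Chinese remainder theorem t ≡ 0 (mod 40). This is exactly t ≡ 0 (mod 40).

Both implications hold.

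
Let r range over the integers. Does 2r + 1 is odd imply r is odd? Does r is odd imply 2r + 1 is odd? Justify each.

Not equivalent: only (⇐) holds.

[⇐] Suppose r is odd. Since 2 is even, 2r is even for every r, so 2r + 1 has the same parity as 1, which is odd. Hence 2r + 1 is odd.

[⇒] This fails: take r = 2. Then 2r + 1 = 5, which is odd, yet r = 2 is even, not odd.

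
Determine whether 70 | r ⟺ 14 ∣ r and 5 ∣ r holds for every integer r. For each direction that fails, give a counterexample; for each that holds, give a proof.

Converse. Suppose 14 ∣ r and 5 ∣ r. Any common multiple of 14 and 5 is a multiple of their lcm; here gcd(14, 5) = 1, so lcm(14, 5) = 14·5 = 70, so 70 ∣ r.

Forward direction. If 70 ∣ r, write r = 70q. Since 70 = 5·14, r = 14·(5q), so 14 ∣ r; and since 70 = 14·5, r = 5·(14q), so 5 ∣ r.

Equivalent; both directions hold.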